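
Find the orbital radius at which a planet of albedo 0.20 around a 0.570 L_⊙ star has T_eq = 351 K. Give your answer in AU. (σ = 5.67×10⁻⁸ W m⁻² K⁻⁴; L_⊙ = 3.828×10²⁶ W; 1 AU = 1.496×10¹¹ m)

L = 0.570 × 3.828×10²⁶ = 2.18×10²⁶ W.
From T_eq⁴ = L(1−A)/(16πσd²): d = √[L(1−A)/(16πσT_eq⁴)].
d = √[2.18×10²⁶ × 0.80 / (16π × 5.67×10⁻⁸ × (351)⁴)] = 6.35×10¹⁰ m = 0.425 AU.

d ≈ 0.425 AU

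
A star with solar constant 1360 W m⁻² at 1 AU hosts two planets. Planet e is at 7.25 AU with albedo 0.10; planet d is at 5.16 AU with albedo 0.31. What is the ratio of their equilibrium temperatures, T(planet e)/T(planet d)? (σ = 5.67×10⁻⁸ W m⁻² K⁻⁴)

T_eq = [S₀(1−A)/(4σd²)]^(1/4), so T ∝ (1−A)^(1/4) / √d.
T₁ = [1360×0.90/(4×5.67×10⁻⁸×7.25²)]^(1/4) = 100.66 K.
T₂ = [1360×0.69/(4×5.67×10⁻⁸×5.16²)]^(1/4) = 111.65 K.

T₁/T₂ ≈ 0.902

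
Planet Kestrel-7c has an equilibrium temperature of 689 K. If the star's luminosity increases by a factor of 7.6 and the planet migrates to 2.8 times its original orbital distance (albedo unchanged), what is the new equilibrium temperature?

T_eq ∝ L^(1/4) · d^(−1/2).
T′ = 689 × 7.6^(1/4) / 2.8^(1/2) = 684 K.

T_eq ≈ 684 K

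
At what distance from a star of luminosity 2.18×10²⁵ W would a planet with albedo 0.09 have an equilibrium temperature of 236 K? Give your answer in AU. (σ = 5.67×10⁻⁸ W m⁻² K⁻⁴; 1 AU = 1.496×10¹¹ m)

d ≈ 0.317 AU

From T_eq⁴ = L(1−A)/(16πσd²): d = √[L(1−A)/(16πσT_eq⁴)].
d = √[2.18×10²⁵ × 0.91 / (16π × 5.67×10⁻⁸ × (236)⁴)] = 4.74×10¹⁰ m = 0.317 AU.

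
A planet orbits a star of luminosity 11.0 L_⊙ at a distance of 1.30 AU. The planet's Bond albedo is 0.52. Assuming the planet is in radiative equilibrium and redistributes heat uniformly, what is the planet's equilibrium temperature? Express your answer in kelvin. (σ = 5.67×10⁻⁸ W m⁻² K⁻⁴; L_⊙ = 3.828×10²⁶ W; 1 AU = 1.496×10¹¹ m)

d = 1.30 AU = 1.94×10¹¹ m.
L = 11.0 × 3.828×10²⁶ = 4.21×10²⁷ W.
Flux: S = L/(4πd²) = 4.21×10²⁷/(4π×(1.94×10¹¹)²) = 8860 W m⁻².
Energy balance: absorbed = emitted ⇒ πR²·S(1−A) = 4πR²·σT_eq⁴, so T_eq⁴ = S(1−A)/(4σ).
T_eq = [8860 × 0.48 / (4 × 5.67×10⁻⁸)]^(1/4) = (1.88×10¹⁰)^(1/4) = 370 K.

T_eq ≈ 370 K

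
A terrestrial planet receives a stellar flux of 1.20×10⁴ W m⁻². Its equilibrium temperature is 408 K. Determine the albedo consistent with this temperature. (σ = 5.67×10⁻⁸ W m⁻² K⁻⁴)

From T_eq⁴ = S(1−A)/(4σ): 1−A = 4σT_eq⁴/S.
1−A = 4 × 5.67×10⁻⁸ × (408)⁴ / 1.20×10⁴ = 0.524.

A ≈ 0.48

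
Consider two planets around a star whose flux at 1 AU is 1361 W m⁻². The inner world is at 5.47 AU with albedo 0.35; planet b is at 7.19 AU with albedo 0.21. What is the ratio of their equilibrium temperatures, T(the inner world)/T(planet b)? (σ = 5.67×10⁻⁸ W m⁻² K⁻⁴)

T₁/T₂ ≈ 1.092

T_eq = [S₀(1−A)/(4σd²)]^(1/4), so T ∝ (1−A)^(1/4) / √d.
T₁ = [1361×0.65/(4×5.67×10⁻⁸×5.47²)]^(1/4) = 106.85 K.
T₂ = [1361×0.79/(4×5.67×10⁻⁸×7.19²)]^(1/4) = 97.86 K.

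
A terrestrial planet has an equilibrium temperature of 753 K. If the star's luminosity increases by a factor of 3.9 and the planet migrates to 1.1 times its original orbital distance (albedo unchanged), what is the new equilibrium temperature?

T_eq ≈ 1010 K

T_eq ∝ L^(1/4) · d^(−1/2).
T′ = 753 × 3.9^(1/4) / 1.1^(1/2) = 1010 K.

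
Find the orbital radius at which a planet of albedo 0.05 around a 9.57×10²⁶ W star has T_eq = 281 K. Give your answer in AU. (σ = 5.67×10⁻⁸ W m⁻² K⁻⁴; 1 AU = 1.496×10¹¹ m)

From T_eq⁴ = L(1−A)/(16πσd²): d = √[L(1−A)/(16πσT_eq⁴)].
d = √[9.57×10²⁶ × 0.95 / (16π × 5.67×10⁻⁸ × (281)⁴)] = 2.26×10¹¹ m = 1.51 AU.

d ≈ 1.51 AU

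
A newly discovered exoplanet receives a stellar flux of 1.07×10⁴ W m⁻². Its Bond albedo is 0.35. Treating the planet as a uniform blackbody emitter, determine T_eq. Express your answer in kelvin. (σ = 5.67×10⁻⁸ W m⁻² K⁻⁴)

Energy balance: absorbed = emitted ⇒ πR²·S(1−A) = 4πR²·σT_eq⁴, so T_eq⁴ = S(1−A)/(4σ).
T_eq = [1.07×10⁴ × 0.65 / (4 × 5.67×10⁻⁸)]^(1/4) = (3.07×10¹⁰)^(1/4) = 418 K.

T_eq ≈ 418 K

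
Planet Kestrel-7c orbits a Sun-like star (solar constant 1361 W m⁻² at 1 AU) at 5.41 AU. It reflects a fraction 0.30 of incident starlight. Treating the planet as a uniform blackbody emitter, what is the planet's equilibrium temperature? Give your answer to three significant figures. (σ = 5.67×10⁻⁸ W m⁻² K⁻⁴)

T_eq ≈ 109 K

Flux at 5.41 AU: S = 1361/5.41² = 46.5 W m⁻².
Energy balance: absorbed = emitted ⇒ πR²·S(1−A) = 4πR²·σT_eq⁴, so T_eq⁴ = S(1−A)/(4σ).
T_eq = [46.5 × 0.70 / (4 × 5.67×10⁻⁸)]^(1/4) = (1.44×10⁸)^(1/4) = 109 K.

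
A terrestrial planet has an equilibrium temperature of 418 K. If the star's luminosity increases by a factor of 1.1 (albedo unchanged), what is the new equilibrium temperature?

T_eq ≈ 428 K

T_eq ∝ L^(1/4) · d^(−1/2).
T′ = 418 × 1.1^(1/4) = 428 K.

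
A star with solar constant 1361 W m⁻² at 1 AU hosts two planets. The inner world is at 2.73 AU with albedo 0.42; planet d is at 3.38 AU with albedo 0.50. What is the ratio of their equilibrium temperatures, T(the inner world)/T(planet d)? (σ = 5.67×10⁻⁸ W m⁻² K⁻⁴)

T_eq = [S₀(1−A)/(4σd²)]^(1/4), so T ∝ (1−A)^(1/4) / √d.
T₁ = [1361×0.58/(4×5.67×10⁻⁸×2.73²)]^(1/4) = 147.00 K.
T₂ = [1361×0.50/(4×5.67×10⁻⁸×3.38²)]^(1/4) = 127.30 K.

T₁/T₂ ≈ 1.155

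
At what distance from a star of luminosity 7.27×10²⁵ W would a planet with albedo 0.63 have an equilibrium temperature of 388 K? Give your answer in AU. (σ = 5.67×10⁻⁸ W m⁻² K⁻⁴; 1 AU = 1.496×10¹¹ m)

d ≈ 0.136 AU

From T_eq⁴ = L(1−A)/(16πσd²): d = √[L(1−A)/(16πσT_eq⁴)].
d = √[7.27×10²⁵ × 0.37 / (16π × 5.67×10⁻⁸ × (388)⁴)] = 2.04×10¹⁰ m = 0.136 AU.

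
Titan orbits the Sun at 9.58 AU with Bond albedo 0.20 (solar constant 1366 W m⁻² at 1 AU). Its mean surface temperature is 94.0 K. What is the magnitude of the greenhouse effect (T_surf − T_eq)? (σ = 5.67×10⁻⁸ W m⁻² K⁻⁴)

S = 1366/9.58² = 14.88 W m⁻².
T_eq = [S(1−A)/(4σ)]^(1/4) = [14.88×0.80/(4×5.67×10⁻⁸)]^(1/4) = 85.1 K.
ΔT = T_surf − T_eq = 94 − 85.1.

ΔT ≈ 8.9 K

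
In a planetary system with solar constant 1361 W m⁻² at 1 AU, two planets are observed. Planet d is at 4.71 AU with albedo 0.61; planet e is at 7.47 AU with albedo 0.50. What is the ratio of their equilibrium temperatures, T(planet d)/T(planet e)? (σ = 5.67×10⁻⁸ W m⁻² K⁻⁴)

T_eq = [S₀(1−A)/(4σd²)]^(1/4), so T ∝ (1−A)^(1/4) / √d.
T₁ = [1361×0.39/(4×5.67×10⁻⁸×4.71²)]^(1/4) = 101.35 K.
T₂ = [1361×0.50/(4×5.67×10⁻⁸×7.47²)]^(1/4) = 85.63 K.

T₁/T₂ ≈ 1.184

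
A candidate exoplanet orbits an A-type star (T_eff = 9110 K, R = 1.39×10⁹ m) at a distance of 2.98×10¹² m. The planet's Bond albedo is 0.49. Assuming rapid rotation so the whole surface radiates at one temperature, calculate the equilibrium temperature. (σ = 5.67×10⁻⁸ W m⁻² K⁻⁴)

L = 4πR_⋆²σT_⋆⁴ = 4π(1.39×10⁹)² × 5.67×10⁻⁸ × (9110)⁴ = 9.48×10²⁷ W.
S = L/(4πd²) = 85.0 W m⁻².
Energy balance: absorbed = emitted ⇒ πR²·S(1−A) = 4πR²·σT_eq⁴, so T_eq⁴ = S(1−A)/(4σ).
T_eq = [85.0 × 0.51 / (4 × 5.67×10⁻⁸)]^(1/4) = (1.91×10⁸)^(1/4) = 118 K.

T_eq ≈ 118 K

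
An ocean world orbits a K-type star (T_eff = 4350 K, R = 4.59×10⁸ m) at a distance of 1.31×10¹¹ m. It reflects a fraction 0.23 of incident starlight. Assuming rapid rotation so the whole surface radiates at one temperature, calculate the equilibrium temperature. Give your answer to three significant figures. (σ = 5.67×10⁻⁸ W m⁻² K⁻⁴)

L = 4πR_⋆²σT_⋆⁴ = 4π(4.59×10⁸)² × 5.67×10⁻⁸ × (4350)⁴ = 5.37×10²⁵ W.
S = L/(4πd²) = 249 W m⁻².
Energy balance: absorbed = emitted ⇒ πR²·S(1−A) = 4πR²·σT_eq⁴, so T_eq⁴ = S(1−A)/(4σ).
T_eq = [249 × 0.77 / (4 × 5.67×10⁻⁸)]^(1/4) = (8.46×10⁸)^(1/4) = 171 K.

T_eq ≈ 171 K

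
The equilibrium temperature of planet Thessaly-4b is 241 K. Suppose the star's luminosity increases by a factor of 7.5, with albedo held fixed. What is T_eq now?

T_eq ∝ L^(1/4) · d^(−1/2).
T′ = 241 × 7.5^(1/4) = 399 K.

T_eq ≈ 399 K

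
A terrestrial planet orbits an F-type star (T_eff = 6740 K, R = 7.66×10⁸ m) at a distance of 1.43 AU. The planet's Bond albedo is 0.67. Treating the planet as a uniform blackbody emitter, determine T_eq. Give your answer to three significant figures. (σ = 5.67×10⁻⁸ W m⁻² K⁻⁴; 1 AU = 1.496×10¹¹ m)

T_eq ≈ 216 K

d = 1.43 AU = 2.14×10¹¹ m.
L = 4πR_⋆²σT_⋆⁴ = 4π(7.66×10⁸)² × 5.67×10⁻⁸ × (6740)⁴ = 8.63×10²⁶ W.
S = L/(4πd²) = 1500 W m⁻².
Energy balance: absorbed = emitted ⇒ πR²·S(1−A) = 4πR²·σT_eq⁴, so T_eq⁴ = S(1−A)/(4σ).
T_eq = [1500 × 0.33 / (4 × 5.67×10⁻⁸)]^(1/4) = (2.18×10⁹)^(1/4) = 216 K.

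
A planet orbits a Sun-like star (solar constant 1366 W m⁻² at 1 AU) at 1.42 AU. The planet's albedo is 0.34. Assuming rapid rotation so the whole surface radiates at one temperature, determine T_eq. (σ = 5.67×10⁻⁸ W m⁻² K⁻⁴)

T_eq ≈ 211 K

Flux at 1.42 AU: S = 1366/1.42² = 677 W m⁻².
Energy balance: absorbed = emitted ⇒ πR²·S(1−A) = 4πR²·σT_eq⁴, so T_eq⁴ = S(1−A)/(4σ).
T_eq = [677 × 0.66 / (4 × 5.67×10⁻⁸)]^(1/4) = (1.97×10⁹)^(1/4) = 211 K.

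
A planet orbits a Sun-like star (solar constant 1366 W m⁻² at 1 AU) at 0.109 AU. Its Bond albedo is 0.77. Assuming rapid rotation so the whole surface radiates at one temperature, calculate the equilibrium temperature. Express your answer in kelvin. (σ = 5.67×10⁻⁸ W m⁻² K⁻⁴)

T_eq ≈ 584 K

Flux at 0.109 AU: S = 1366/0.109² = 1.15×10⁵ W m⁻².
Energy balance: absorbed = emitted ⇒ πR²·S(1−A) = 4πR²·σT_eq⁴, so T_eq⁴ = S(1−A)/(4σ).
T_eq = [1.15×10⁵ × 0.23 / (4 × 5.67×10⁻⁸)]^(1/4) = (1.17×10¹¹)^(1/4) = 584 K.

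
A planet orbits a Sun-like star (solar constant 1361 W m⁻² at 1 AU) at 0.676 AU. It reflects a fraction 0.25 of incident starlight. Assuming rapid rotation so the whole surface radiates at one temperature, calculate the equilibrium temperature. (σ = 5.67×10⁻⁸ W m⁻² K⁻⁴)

Flux at 0.676 AU: S = 1361/0.676² = 2980 W m⁻².
Energy balance: absorbed = emitted ⇒ πR²·S(1−A) = 4πR²·σT_eq⁴, so T_eq⁴ = S(1−A)/(4σ).
T_eq = [2980 × 0.75 / (4 × 5.67×10⁻⁸)]^(1/4) = (9.85×10⁹)^(1/4) = 315 K.

T_eq ≈ 315 K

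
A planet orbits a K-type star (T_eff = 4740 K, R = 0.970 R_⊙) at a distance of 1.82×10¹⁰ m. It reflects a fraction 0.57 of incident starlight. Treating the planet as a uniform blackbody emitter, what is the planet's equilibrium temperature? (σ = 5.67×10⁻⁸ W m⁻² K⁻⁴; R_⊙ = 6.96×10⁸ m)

R_⋆ = 0.970 × 6.96×10⁸ = 6.75×10⁸ m.
L = 4πR_⋆²σT_⋆⁴ = 4π(6.75×10⁸)² × 5.67×10⁻⁸ × (4740)⁴ = 1.64×10²⁶ W.
S = L/(4πd²) = 3.94×10⁴ W m⁻².
Energy balance: absorbed = emitted ⇒ πR²·S(1−A) = 4πR²·σT_eq⁴, so T_eq⁴ = S(1−A)/(4σ).
T_eq = [3.94×10⁴ × 0.43 / (4 × 5.67×10⁻⁸)]^(1/4) = (7.47×10¹⁰)^(1/4) = 523 K.

T_eq ≈ 523 K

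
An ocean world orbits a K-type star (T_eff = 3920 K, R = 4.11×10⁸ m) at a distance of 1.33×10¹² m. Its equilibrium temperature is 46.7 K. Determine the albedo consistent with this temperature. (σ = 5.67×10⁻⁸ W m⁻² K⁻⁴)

A ≈ 0.16

L = 4πR_⋆²σT_⋆⁴ = 4π(4.11×10⁸)² × 5.67×10⁻⁸ × (3920)⁴ = 2.84×10²⁵ W.
S = L/(4πd²) = 1.28 W m⁻².
From T_eq⁴ = S(1−A)/(4σ): 1−A = 4σT_eq⁴/S.
1−A = 4 × 5.67×10⁻⁸ × (46.7)⁴ / 1.28 = 0.844.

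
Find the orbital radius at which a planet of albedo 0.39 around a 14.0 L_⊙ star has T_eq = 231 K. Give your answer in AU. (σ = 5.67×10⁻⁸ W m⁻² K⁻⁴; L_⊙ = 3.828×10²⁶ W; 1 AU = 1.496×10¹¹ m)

d ≈ 4.24 AU

L = 14.0 × 3.828×10²⁶ = 5.36×10²⁷ W.
From T_eq⁴ = L(1−A)/(16πσd²): d = √[L(1−A)/(16πσT_eq⁴)].
d = √[5.36×10²⁷ × 0.61 / (16π × 5.67×10⁻⁸ × (231)⁴)] = 6.35×10¹¹ m = 4.24 AU.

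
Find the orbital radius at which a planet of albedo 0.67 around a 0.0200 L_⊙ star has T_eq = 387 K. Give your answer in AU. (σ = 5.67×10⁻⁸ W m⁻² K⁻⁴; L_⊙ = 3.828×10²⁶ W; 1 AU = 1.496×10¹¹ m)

d ≈ 0.0420 AU

L = 0.0200 × 3.828×10²⁶ = 7.66×10²⁴ W.
From T_eq⁴ = L(1−A)/(16πσd²): d = √[L(1−A)/(16πσT_eq⁴)].
d = √[7.66×10²⁴ × 0.33 / (16π × 5.67×10⁻⁸ × (387)⁴)] = 6.29×10⁹ m = 0.0420 AU.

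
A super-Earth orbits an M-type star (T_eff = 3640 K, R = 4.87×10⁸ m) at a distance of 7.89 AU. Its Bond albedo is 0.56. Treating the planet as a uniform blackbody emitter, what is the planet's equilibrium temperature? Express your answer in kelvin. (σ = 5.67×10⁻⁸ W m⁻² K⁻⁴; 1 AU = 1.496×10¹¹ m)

d = 7.89 AU = 1.18×10¹² m.
L = 4πR_⋆²σT_⋆⁴ = 4π(4.87×10⁸)² × 5.67×10⁻⁸ × (3640)⁴ = 2.97×10²⁵ W.
S = L/(4πd²) = 1.69 W m⁻².
Energy balance: absorbed = emitted ⇒ πR²·S(1−A) = 4πR²·σT_eq⁴, so T_eq⁴ = S(1−A)/(4σ).
T_eq = [1.69 × 0.44 / (4 × 5.67×10⁻⁸)]^(1/4) = (3.29×10⁶)^(1/4) = 42.6 K.

T_eq ≈ 42.6 K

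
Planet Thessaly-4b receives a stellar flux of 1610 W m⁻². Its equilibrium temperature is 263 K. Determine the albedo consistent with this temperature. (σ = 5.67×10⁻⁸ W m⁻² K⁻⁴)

From T_eq⁴ = S(1−A)/(4σ): 1−A = 4σT_eq⁴/S.
1−A = 4 × 5.67×10⁻⁸ × (263)⁴ / 1610 = 0.674.

A ≈ 0.33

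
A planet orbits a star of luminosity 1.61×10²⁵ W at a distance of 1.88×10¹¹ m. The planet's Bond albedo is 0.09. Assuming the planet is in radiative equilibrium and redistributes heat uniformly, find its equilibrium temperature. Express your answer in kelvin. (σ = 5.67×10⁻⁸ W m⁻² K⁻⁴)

T_eq ≈ 110 K

Flux: S = L/(4πd²) = 1.61×10²⁵/(4π×(1.88×10¹¹)²) = 36.2 W m⁻².
Energy balance: absorbed = emitted ⇒ πR²·S(1−A) = 4πR²·σT_eq⁴, so T_eq⁴ = S(1−A)/(4σ).
T_eq = [36.2 × 0.91 / (4 × 5.67×10⁻⁸)]^(1/4) = (1.45×10⁸)^(1/4) = 110 K.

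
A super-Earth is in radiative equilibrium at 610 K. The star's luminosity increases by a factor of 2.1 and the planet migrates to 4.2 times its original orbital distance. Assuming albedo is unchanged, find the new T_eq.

T_eq ∝ L^(1/4) · d^(−1/2).
T′ = 610 × 2.1^(1/4) / 4.2^(1/2) = 358 K.

T_eq ≈ 358 K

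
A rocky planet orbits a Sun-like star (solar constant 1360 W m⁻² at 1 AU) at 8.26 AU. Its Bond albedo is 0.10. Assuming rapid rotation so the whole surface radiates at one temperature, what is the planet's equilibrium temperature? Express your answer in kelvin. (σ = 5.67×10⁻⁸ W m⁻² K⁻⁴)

T_eq ≈ 94.3 K

Flux at 8.26 AU: S = 1360/8.26² = 19.9 W m⁻².
Energy balance: absorbed = emitted ⇒ πR²·S(1−A) = 4πR²·σT_eq⁴, so T_eq⁴ = S(1−A)/(4σ).
T_eq = [19.9 × 0.90 / (4 × 5.67×10⁻⁸)]^(1/4) = (7.91×10⁷)^(1/4) = 94.3 K.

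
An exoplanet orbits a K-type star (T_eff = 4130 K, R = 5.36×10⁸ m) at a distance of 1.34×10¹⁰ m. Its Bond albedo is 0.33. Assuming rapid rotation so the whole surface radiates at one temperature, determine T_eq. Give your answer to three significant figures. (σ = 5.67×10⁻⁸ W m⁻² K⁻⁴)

L = 4πR_⋆²σT_⋆⁴ = 4π(5.36×10⁸)² × 5.67×10⁻⁸ × (4130)⁴ = 5.96×10²⁵ W.
S = L/(4πd²) = 2.64×10⁴ W m⁻².
Energy balance: absorbed = emitted ⇒ πR²·S(1−A) = 4πR²·σT_eq⁴, so T_eq⁴ = S(1−A)/(4σ).
T_eq = [2.64×10⁴ × 0.67 / (4 × 5.67×10⁻⁸)]^(1/4) = (7.80×10¹⁰)^(1/4) = 528 K.

T_eq ≈ 528 K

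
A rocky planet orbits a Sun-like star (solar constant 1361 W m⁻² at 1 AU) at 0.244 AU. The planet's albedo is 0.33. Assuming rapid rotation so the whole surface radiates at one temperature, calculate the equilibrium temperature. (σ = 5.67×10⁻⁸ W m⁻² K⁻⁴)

Flux at 0.244 AU: S = 1361/0.244² = 2.29×10⁴ W m⁻².
Energy balance: absorbed = emitted ⇒ πR²·S(1−A) = 4πR²·σT_eq⁴, so T_eq⁴ = S(1−A)/(4σ).
T_eq = [2.29×10⁴ × 0.67 / (4 × 5.67×10⁻⁸)]^(1/4) = (6.75×10¹⁰)^(1/4) = 510 K.

T_eq ≈ 510 K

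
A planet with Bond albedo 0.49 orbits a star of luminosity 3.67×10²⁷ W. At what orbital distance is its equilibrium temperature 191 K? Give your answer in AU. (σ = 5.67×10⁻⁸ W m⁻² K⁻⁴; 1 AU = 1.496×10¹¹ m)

From T_eq⁴ = L(1−A)/(16πσd²): d = √[L(1−A)/(16πσT_eq⁴)].
d = √[3.67×10²⁷ × 0.51 / (16π × 5.67×10⁻⁸ × (191)⁴)] = 7.02×10¹¹ m = 4.70 AU.

d ≈ 4.70 AU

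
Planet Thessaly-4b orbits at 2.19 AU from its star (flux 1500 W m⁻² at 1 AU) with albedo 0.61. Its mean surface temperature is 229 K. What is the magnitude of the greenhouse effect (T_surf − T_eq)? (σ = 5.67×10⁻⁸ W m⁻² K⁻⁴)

ΔT ≈ 76.7 K

S = 1500/2.19² = 312.8 W m⁻².
T_eq = [S(1−A)/(4σ)]^(1/4) = [312.8×0.39/(4×5.67×10⁻⁸)]^(1/4) = 152.3 K.
ΔT = T_surf − T_eq = 229 − 152.3.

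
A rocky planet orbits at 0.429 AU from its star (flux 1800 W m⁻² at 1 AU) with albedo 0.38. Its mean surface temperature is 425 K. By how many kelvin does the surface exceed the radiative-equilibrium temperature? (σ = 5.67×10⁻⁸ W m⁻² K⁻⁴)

ΔT ≈ 20.6 K

S = 1800/0.429² = 9780 W m⁻².
T_eq = [S(1−A)/(4σ)]^(1/4) = [9780×0.62/(4×5.67×10⁻⁸)]^(1/4) = 404.4 K.
ΔT = T_surf − T_eq = 425 − 404.4.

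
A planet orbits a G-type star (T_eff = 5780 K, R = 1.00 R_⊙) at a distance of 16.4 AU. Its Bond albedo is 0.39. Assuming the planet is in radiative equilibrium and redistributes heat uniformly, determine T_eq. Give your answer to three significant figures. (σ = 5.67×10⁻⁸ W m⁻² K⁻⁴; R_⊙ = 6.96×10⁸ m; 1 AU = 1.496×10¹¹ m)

T_eq ≈ 60.8 K

R_⋆ = 1.00 × 6.96×10⁸ = 6.96×10⁸ m.
d = 16.4 AU = 2.45×10¹² m.
L = 4πR_⋆²σT_⋆⁴ = 4π(6.96×10⁸)² × 5.67×10⁻⁸ × (5780)⁴ = 3.85×10²⁶ W.
S = L/(4πd²) = 5.09 W m⁻².
Energy balance: absorbed = emitted ⇒ πR²·S(1−A) = 4πR²·σT_eq⁴, so T_eq⁴ = S(1−A)/(4σ).
T_eq = [5.09 × 0.61 / (4 × 5.67×10⁻⁸)]^(1/4) = (1.37×10⁷)^(1/4) = 60.8 K.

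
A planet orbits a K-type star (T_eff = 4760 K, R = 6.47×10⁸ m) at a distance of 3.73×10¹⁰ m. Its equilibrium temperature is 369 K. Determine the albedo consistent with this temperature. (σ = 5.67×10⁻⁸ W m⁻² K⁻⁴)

L = 4πR_⋆²σT_⋆⁴ = 4π(6.47×10⁸)² × 5.67×10⁻⁸ × (4760)⁴ = 1.53×10²⁶ W.
S = L/(4πd²) = 8760 W m⁻².
From T_eq⁴ = S(1−A)/(4σ): 1−A = 4σT_eq⁴/S.
1−A = 4 × 5.67×10⁻⁸ × (369)⁴ / 8760 = 0.480.

A ≈ 0.52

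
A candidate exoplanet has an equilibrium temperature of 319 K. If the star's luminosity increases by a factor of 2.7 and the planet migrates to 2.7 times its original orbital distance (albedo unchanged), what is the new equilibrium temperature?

T_eq ≈ 249 K

T_eq ∝ L^(1/4) · d^(−1/2).
T′ = 319 × 2.7^(1/4) / 2.7^(1/2) = 249 K.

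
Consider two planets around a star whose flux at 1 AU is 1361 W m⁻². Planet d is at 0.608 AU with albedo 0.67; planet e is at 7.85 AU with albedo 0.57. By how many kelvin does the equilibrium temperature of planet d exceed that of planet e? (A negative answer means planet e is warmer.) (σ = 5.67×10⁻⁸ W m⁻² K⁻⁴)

T_eq = [S₀(1−A)/(4σd²)]^(1/4), so T ∝ (1−A)^(1/4) / √d.
T₁ = [1361×0.33/(4×5.67×10⁻⁸×0.608²)]^(1/4) = 270.54 K.
T₂ = [1361×0.43/(4×5.67×10⁻⁸×7.85²)]^(1/4) = 80.44 K.

ΔT ≈ 190.1 K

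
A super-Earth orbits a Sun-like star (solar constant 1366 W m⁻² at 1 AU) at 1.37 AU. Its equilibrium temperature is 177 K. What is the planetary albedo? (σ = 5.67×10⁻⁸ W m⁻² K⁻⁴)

A ≈ 0.69

Flux at 1.37 AU: S = 1366/1.37² = 728 W m⁻².
From T_eq⁴ = S(1−A)/(4σ): 1−A = 4σT_eq⁴/S.
1−A = 4 × 5.67×10⁻⁸ × (177)⁴ / 728 = 0.306.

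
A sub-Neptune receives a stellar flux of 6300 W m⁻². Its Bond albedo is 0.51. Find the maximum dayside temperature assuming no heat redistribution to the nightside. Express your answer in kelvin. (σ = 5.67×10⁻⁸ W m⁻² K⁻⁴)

With no redistribution each surface element balances locally: S(1−A) = σT⁴.
T = [6300 × 0.49 / 5.67×10⁻⁸]^(1/4) = (5.44×10¹⁰)^(1/4) = 483 K.

T_ss ≈ 483 K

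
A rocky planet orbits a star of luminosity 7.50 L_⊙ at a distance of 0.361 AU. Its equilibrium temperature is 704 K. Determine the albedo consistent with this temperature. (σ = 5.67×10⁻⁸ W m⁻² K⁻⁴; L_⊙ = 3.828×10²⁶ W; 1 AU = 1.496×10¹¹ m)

A ≈ 0.29

d = 0.361 AU = 5.40×10¹⁰ m.
L = 7.50 × 3.828×10²⁶ = 2.87×10²⁷ W.
Flux: S = L/(4πd²) = 2.87×10²⁷/(4π×(5.40×10¹⁰)²) = 7.83×10⁴ W m⁻².
From T_eq⁴ = S(1−A)/(4σ): 1−A = 4σT_eq⁴/S.
1−A = 4 × 5.67×10⁻⁸ × (704)⁴ / 7.83×10⁴ = 0.711.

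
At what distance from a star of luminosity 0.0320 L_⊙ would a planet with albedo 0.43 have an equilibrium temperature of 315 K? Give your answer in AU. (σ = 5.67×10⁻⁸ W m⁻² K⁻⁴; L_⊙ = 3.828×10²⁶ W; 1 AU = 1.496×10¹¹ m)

d ≈ 0.105 AU

L = 0.0320 × 3.828×10²⁶ = 1.22×10²⁵ W.
From T_eq⁴ = L(1−A)/(16πσd²): d = √[L(1−A)/(16πσT_eq⁴)].
d = √[1.22×10²⁵ × 0.57 / (16π × 5.67×10⁻⁸ × (315)⁴)] = 1.58×10¹⁰ m = 0.105 AU.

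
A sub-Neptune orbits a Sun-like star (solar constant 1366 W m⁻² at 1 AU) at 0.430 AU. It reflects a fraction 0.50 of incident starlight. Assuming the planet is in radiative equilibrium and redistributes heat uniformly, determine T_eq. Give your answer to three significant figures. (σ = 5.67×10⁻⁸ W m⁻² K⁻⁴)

Flux at 0.430 AU: S = 1366/0.430² = 7390 W m⁻².
Energy balance: absorbed = emitted ⇒ πR²·S(1−A) = 4πR²·σT_eq⁴, so T_eq⁴ = S(1−A)/(4σ).
T_eq = [7390 × 0.50 / (4 × 5.67×10⁻⁸)]^(1/4) = (1.63×10¹⁰)^(1/4) = 357 K.

T_eq ≈ 357 K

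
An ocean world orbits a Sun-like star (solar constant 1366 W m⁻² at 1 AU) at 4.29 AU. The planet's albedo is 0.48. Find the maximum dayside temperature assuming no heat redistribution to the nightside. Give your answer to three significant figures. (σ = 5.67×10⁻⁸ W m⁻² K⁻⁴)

T_ss ≈ 162 K

Flux at 4.29 AU: S = 1366/4.29² = 74.2 W m⁻².
With no redistribution each surface element balances locally: S(1−A) = σT⁴.
T = [74.2 × 0.52 / 5.67×10⁻⁸]^(1/4) = (6.81×10⁸)^(1/4) = 162 K.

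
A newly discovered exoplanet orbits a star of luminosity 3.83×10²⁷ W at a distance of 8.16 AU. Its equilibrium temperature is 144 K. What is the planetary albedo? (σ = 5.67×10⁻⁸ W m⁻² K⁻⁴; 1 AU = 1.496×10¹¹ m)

d = 8.16 AU = 1.22×10¹² m.
Flux: S = L/(4πd²) = 3.83×10²⁷/(4π×(1.22×10¹²)²) = 205 W m⁻².
From T_eq⁴ = S(1−A)/(4σ): 1−A = 4σT_eq⁴/S.
1−A = 4 × 5.67×10⁻⁸ × (144)⁴ / 205 = 0.477.

A ≈ 0.52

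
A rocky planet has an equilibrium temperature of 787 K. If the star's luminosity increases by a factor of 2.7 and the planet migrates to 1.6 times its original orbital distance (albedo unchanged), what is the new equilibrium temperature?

T_eq ∝ L^(1/4) · d^(−1/2).
T′ = 787 × 2.7^(1/4) / 1.6^(1/2) = 798 K.

T_eq ≈ 798 K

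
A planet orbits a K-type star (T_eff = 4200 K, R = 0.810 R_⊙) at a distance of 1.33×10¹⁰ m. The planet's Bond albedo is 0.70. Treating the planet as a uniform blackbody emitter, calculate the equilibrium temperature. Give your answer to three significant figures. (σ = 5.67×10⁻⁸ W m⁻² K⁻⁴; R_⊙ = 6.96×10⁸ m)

T_eq ≈ 453 K

R_⋆ = 0.810 × 6.96×10⁸ = 5.64×10⁸ m.
L = 4πR_⋆²σT_⋆⁴ = 4π(5.64×10⁸)² × 5.67×10⁻⁸ × (4200)⁴ = 7.05×10²⁵ W.
S = L/(4πd²) = 3.17×10⁴ W m⁻².
Energy balance: absorbed = emitted ⇒ πR²·S(1−A) = 4πR²·σT_eq⁴, so T_eq⁴ = S(1−A)/(4σ).
T_eq = [3.17×10⁴ × 0.30 / (4 × 5.67×10⁻⁸)]^(1/4) = (4.19×10¹⁰)^(1/4) = 453 K.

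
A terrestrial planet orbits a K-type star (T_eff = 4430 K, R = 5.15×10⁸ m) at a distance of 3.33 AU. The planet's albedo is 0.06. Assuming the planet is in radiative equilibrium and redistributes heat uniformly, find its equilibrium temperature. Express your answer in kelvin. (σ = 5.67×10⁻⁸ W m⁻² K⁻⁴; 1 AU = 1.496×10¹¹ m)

T_eq ≈ 99.2 K

d = 3.33 AU = 4.98×10¹¹ m.
L = 4πR_⋆²σT_⋆⁴ = 4π(5.15×10⁸)² × 5.67×10⁻⁸ × (4430)⁴ = 7.28×10²⁵ W.
S = L/(4πd²) = 23.3 W m⁻².
Energy balance: absorbed = emitted ⇒ πR²·S(1−A) = 4πR²·σT_eq⁴, so T_eq⁴ = S(1−A)/(4σ).
T_eq = [23.3 × 0.94 / (4 × 5.67×10⁻⁸)]^(1/4) = (9.67×10⁷)^(1/4) = 99.2 K.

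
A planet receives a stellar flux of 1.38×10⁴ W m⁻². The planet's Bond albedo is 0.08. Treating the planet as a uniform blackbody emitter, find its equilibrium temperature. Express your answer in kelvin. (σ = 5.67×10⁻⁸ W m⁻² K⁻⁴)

Energy balance: absorbed = emitted ⇒ πR²·S(1−A) = 4πR²·σT_eq⁴, so T_eq⁴ = S(1−A)/(4σ).
T_eq = [1.38×10⁴ × 0.92 / (4 × 5.67×10⁻⁸)]^(1/4) = (5.60×10¹⁰)^(1/4) = 486 K.

T_eq ≈ 486 K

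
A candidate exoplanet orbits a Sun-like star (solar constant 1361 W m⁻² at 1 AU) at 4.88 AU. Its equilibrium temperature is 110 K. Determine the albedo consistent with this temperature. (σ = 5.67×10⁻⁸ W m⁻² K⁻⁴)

Flux at 4.88 AU: S = 1361/4.88² = 57.2 W m⁻².
From T_eq⁴ = S(1−A)/(4σ): 1−A = 4σT_eq⁴/S.
1−A = 4 × 5.67×10⁻⁸ × (110)⁴ / 57.2 = 0.581.

A ≈ 0.42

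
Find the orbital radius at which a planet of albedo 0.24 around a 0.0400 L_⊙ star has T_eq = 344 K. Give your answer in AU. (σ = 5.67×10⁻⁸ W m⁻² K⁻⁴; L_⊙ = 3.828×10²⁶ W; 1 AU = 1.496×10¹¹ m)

d ≈ 0.114 AU

L = 0.0400 × 3.828×10²⁶ = 1.53×10²⁵ W.
From T_eq⁴ = L(1−A)/(16πσd²): d = √[L(1−A)/(16πσT_eq⁴)].
d = √[1.53×10²⁵ × 0.76 / (16π × 5.67×10⁻⁸ × (344)⁴)] = 1.71×10¹⁰ m = 0.114 AU.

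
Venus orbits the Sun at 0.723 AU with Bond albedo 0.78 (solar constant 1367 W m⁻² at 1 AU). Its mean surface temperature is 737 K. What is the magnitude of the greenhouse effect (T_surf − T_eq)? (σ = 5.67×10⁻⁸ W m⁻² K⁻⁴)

S = 1367/0.723² = 2615 W m⁻².
T_eq = [S(1−A)/(4σ)]^(1/4) = [2615×0.22/(4×5.67×10⁻⁸)]^(1/4) = 224.4 K.
ΔT = T_surf − T_eq = 737 − 224.4.

ΔT ≈ 512.6 K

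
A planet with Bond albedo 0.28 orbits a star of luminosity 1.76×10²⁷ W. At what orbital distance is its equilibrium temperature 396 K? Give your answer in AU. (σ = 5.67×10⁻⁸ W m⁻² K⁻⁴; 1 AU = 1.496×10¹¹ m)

From T_eq⁴ = L(1−A)/(16πσd²): d = √[L(1−A)/(16πσT_eq⁴)].
d = √[1.76×10²⁷ × 0.72 / (16π × 5.67×10⁻⁸ × (396)⁴)] = 1.34×10¹¹ m = 0.899 AU.

d ≈ 0.899 AU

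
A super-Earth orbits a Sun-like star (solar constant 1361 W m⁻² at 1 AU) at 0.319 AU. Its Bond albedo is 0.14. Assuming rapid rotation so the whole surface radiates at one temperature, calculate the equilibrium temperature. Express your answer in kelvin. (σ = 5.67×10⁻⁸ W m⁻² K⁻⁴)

Flux at 0.319 AU: S = 1361/0.319² = 1.34×10⁴ W m⁻².
Energy balance: absorbed = emitted ⇒ πR²·S(1−A) = 4πR²·σT_eq⁴, so T_eq⁴ = S(1−A)/(4σ).
T_eq = [1.34×10⁴ × 0.86 / (4 × 5.67×10⁻⁸)]^(1/4) = (5.07×10¹⁰)^(1/4) = 475 K.

T_eq ≈ 475 K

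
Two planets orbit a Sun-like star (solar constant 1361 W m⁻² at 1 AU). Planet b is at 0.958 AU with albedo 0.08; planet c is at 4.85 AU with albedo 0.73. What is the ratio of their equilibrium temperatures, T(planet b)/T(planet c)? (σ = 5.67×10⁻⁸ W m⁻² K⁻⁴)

T₁/T₂ ≈ 3.057

T_eq = [S₀(1−A)/(4σd²)]^(1/4), so T ∝ (1−A)^(1/4) / √d.
T₁ = [1361×0.92/(4×5.67×10⁻⁸×0.958²)]^(1/4) = 278.50 K.
T₂ = [1361×0.27/(4×5.67×10⁻⁸×4.85²)]^(1/4) = 91.10 K.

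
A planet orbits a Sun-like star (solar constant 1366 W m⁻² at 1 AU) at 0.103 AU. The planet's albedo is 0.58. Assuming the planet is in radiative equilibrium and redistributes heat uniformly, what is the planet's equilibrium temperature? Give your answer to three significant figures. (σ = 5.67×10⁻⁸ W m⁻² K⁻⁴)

T_eq ≈ 699 K

Flux at 0.103 AU: S = 1366/0.103² = 1.29×10⁵ W m⁻².
Energy balance: absorbed = emitted ⇒ πR²·S(1−A) = 4πR²·σT_eq⁴, so T_eq⁴ = S(1−A)/(4σ).
T_eq = [1.29×10⁵ × 0.42 / (4 × 5.67×10⁻⁸)]^(1/4) = (2.38×10¹¹)^(1/4) = 699 K.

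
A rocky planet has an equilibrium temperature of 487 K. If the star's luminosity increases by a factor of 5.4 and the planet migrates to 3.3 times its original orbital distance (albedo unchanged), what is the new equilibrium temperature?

T_eq ≈ 409 K

T_eq ∝ L^(1/4) · d^(−1/2).
T′ = 487 × 5.4^(1/4) / 3.3^(1/2) = 409 K.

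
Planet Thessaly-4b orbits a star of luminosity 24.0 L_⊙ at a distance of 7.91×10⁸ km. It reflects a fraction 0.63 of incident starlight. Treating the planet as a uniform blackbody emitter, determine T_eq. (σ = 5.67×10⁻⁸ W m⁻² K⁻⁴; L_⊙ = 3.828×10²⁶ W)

T_eq ≈ 209 K

d = 7.91×10⁸ km = 7.91×10¹¹ m.
L = 24.0 × 3.828×10²⁶ = 9.19×10²⁷ W.
Flux: S = L/(4πd²) = 9.19×10²⁷/(4π×(7.91×10¹¹)²) = 1170 W m⁻².
Energy balance: absorbed = emitted ⇒ πR²·S(1−A) = 4πR²·σT_eq⁴, so T_eq⁴ = S(1−A)/(4σ).
T_eq = [1170 × 0.37 / (4 × 5.67×10⁻⁸)]^(1/4) = (1.91×10⁹)^(1/4) = 209 K.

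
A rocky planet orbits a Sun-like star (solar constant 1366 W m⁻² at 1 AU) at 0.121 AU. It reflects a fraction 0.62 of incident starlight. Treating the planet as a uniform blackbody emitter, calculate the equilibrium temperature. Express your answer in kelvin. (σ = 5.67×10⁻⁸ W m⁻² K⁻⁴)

T_eq ≈ 629 K

Flux at 0.121 AU: S = 1366/0.121² = 9.33×10⁴ W m⁻².
Energy balance: absorbed = emitted ⇒ πR²·S(1−A) = 4πR²·σT_eq⁴, so T_eq⁴ = S(1−A)/(4σ).
T_eq = [9.33×10⁴ × 0.38 / (4 × 5.67×10⁻⁸)]^(1/4) = (1.56×10¹¹)^(1/4) = 629 K.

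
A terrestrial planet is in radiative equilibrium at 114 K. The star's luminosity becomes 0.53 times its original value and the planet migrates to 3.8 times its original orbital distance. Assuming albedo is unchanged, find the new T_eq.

T_eq ≈ 49.9 K

T_eq ∝ L^(1/4) · d^(−1/2).
T′ = 114 × 0.53^(1/4) / 3.8^(1/2) = 49.9 K.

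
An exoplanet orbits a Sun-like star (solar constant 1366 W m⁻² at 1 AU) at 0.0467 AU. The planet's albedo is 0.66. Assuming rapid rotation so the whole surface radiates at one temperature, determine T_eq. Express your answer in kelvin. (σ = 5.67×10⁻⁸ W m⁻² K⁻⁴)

Flux at 0.0467 AU: S = 1366/0.0467² = 6.26×10⁵ W m⁻².
Energy balance: absorbed = emitted ⇒ πR²·S(1−A) = 4πR²·σT_eq⁴, so T_eq⁴ = S(1−A)/(4σ).
T_eq = [6.26×10⁵ × 0.34 / (4 × 5.67×10⁻⁸)]^(1/4) = (9.39×10¹¹)^(1/4) = 984 K.

T_eq ≈ 984 K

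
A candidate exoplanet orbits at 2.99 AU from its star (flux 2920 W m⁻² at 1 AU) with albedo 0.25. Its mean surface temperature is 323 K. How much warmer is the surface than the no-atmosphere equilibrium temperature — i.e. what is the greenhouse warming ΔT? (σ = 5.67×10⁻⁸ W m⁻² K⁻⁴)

ΔT ≈ 141.7 K

S = 2920/2.99² = 326.6 W m⁻².
T_eq = [S(1−A)/(4σ)]^(1/4) = [326.6×0.75/(4×5.67×10⁻⁸)]^(1/4) = 181.3 K.
ΔT = T_surf − T_eq = 323 − 181.3.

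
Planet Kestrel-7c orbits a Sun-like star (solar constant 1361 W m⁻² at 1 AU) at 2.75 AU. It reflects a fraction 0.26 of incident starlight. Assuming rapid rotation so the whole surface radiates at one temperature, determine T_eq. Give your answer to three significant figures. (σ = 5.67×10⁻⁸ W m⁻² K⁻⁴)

Flux at 2.75 AU: S = 1361/2.75² = 180 W m⁻².
Energy balance: absorbed = emitted ⇒ πR²·S(1−A) = 4πR²·σT_eq⁴, so T_eq⁴ = S(1−A)/(4σ).
T_eq = [180 × 0.74 / (4 × 5.67×10⁻⁸)]^(1/4) = (5.87×10⁸)^(1/4) = 156 K.

T_eq ≈ 156 K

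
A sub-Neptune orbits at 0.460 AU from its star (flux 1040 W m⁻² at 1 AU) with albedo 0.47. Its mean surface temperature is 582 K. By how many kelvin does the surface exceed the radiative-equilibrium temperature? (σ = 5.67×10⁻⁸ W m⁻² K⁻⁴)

ΔT ≈ 254.6 K

S = 1040/0.460² = 4915 W m⁻².
T_eq = [S(1−A)/(4σ)]^(1/4) = [4915×0.53/(4×5.67×10⁻⁸)]^(1/4) = 327.4 K.
ΔT = T_surf − T_eq = 582 − 327.4.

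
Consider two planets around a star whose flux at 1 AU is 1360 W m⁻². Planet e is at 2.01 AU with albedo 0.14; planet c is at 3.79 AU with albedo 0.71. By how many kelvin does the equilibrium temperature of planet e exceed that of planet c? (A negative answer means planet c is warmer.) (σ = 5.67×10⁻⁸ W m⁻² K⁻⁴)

ΔT ≈ 84.1 K

T_eq = [S₀(1−A)/(4σd²)]^(1/4), so T ∝ (1−A)^(1/4) / √d.
T₁ = [1360×0.86/(4×5.67×10⁻⁸×2.01²)]^(1/4) = 189.02 K.
T₂ = [1360×0.29/(4×5.67×10⁻⁸×3.79²)]^(1/4) = 104.89 K.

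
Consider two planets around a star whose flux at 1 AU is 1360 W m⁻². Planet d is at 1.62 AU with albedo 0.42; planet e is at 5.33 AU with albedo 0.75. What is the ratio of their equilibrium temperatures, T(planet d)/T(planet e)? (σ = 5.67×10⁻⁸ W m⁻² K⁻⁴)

T_eq = [S₀(1−A)/(4σd²)]^(1/4), so T ∝ (1−A)^(1/4) / √d.
T₁ = [1360×0.58/(4×5.67×10⁻⁸×1.62²)]^(1/4) = 190.80 K.
T₂ = [1360×0.25/(4×5.67×10⁻⁸×5.33²)]^(1/4) = 85.23 K.

T₁/T₂ ≈ 2.239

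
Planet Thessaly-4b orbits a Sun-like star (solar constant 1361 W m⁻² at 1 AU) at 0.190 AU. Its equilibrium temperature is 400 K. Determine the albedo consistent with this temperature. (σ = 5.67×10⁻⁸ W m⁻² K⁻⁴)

A ≈ 0.85

Flux at 0.190 AU: S = 1361/0.190² = 3.77×10⁴ W m⁻².
From T_eq⁴ = S(1−A)/(4σ): 1−A = 4σT_eq⁴/S.
1−A = 4 × 5.67×10⁻⁸ × (400)⁴ / 3.77×10⁴ = 0.154.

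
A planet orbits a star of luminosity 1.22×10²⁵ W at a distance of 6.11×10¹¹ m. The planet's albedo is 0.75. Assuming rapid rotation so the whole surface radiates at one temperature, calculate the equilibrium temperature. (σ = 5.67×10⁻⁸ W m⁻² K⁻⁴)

Flux: S = L/(4πd²) = 1.22×10²⁵/(4π×(6.11×10¹¹)²) = 2.60 W m⁻².
Energy balance: absorbed = emitted ⇒ πR²·S(1−A) = 4πR²·σT_eq⁴, so T_eq⁴ = S(1−A)/(4σ).
T_eq = [2.60 × 0.25 / (4 × 5.67×10⁻⁸)]^(1/4) = (2.87×10⁶)^(1/4) = 41.1 K.

T_eq ≈ 41.1 K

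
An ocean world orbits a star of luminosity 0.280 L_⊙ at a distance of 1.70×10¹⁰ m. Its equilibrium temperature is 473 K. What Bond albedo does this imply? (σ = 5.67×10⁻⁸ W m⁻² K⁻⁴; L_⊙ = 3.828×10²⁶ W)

A ≈ 0.62

L = 0.280 × 3.828×10²⁶ = 1.07×10²⁶ W.
Flux: S = L/(4πd²) = 1.07×10²⁶/(4π×(1.70×10¹⁰)²) = 2.95×10⁴ W m⁻².
From T_eq⁴ = S(1−A)/(4σ): 1−A = 4σT_eq⁴/S.
1−A = 4 × 5.67×10⁻⁸ × (473)⁴ / 2.95×10⁴ = 0.385.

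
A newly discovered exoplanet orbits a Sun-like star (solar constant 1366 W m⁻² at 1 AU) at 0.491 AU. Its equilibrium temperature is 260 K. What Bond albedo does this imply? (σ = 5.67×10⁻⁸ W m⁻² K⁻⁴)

A ≈ 0.82

Flux at 0.491 AU: S = 1366/0.491² = 5670 W m⁻².
From T_eq⁴ = S(1−A)/(4σ): 1−A = 4σT_eq⁴/S.
1−A = 4 × 5.67×10⁻⁸ × (260)⁴ / 5670 = 0.183.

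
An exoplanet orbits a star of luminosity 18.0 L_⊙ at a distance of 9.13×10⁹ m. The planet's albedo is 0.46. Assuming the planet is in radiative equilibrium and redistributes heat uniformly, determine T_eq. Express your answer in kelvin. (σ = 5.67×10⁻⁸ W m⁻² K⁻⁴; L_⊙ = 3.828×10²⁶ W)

L = 18.0 × 3.828×10²⁶ = 6.89×10²⁷ W.
Flux: S = L/(4πd²) = 6.89×10²⁷/(4π×(9.13×10⁹)²) = 6.58×10⁶ W m⁻².
Energy balance: absorbed = emitted ⇒ πR²·S(1−A) = 4πR²·σT_eq⁴, so T_eq⁴ = S(1−A)/(4σ).
T_eq = [6.58×10⁶ × 0.54 / (4 × 5.67×10⁻⁸)]^(1/4) = (1.57×10¹³)^(1/4) = 1990 K.

T_eq ≈ 1990 K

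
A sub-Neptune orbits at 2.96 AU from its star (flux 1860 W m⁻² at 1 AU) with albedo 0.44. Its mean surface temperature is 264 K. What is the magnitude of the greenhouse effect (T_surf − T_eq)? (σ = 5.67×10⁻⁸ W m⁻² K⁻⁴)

ΔT ≈ 112.7 K

S = 1860/2.96² = 212.3 W m⁻².
T_eq = [S(1−A)/(4σ)]^(1/4) = [212.3×0.56/(4×5.67×10⁻⁸)]^(1/4) = 151.3 K.
ΔT = T_surf − T_eq = 264 − 151.3.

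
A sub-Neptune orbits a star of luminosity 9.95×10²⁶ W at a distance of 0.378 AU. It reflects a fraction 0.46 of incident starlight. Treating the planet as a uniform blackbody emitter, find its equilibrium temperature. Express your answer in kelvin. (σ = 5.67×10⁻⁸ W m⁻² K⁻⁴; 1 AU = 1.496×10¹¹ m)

d = 0.378 AU = 5.65×10¹⁰ m.
Flux: S = L/(4πd²) = 9.95×10²⁶/(4π×(5.65×10¹⁰)²) = 2.48×10⁴ W m⁻².
Energy balance: absorbed = emitted ⇒ πR²·S(1−A) = 4πR²·σT_eq⁴, so T_eq⁴ = S(1−A)/(4σ).
T_eq = [2.48×10⁴ × 0.54 / (4 × 5.67×10⁻⁸)]^(1/4) = (5.90×10¹⁰)^(1/4) = 493 K.

T_eq ≈ 493 K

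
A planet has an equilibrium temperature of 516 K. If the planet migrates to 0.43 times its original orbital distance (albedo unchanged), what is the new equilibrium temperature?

T_eq ∝ L^(1/4) · d^(−1/2).
T′ = 516 / 0.43^(1/2) = 787 K.

T_eq ≈ 787 K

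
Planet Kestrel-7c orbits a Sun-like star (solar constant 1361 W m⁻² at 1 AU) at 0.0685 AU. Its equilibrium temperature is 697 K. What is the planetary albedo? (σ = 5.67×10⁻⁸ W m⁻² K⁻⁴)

Flux at 0.0685 AU: S = 1361/0.0685² = 2.90×10⁵ W m⁻².
From T_eq⁴ = S(1−A)/(4σ): 1−A = 4σT_eq⁴/S.
1−A = 4 × 5.67×10⁻⁸ × (697)⁴ / 2.90×10⁵ = 0.185.

A ≈ 0.82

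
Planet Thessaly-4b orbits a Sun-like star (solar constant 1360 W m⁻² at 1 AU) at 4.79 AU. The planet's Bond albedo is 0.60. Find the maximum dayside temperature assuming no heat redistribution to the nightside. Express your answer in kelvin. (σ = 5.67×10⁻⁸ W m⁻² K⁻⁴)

T_ss ≈ 143 K

Flux at 4.79 AU: S = 1360/4.79² = 59.3 W m⁻².
With no redistribution each surface element balances locally: S(1−A) = σT⁴.
T = [59.3 × 0.40 / 5.67×10⁻⁸]^(1/4) = (4.18×10⁸)^(1/4) = 143 K.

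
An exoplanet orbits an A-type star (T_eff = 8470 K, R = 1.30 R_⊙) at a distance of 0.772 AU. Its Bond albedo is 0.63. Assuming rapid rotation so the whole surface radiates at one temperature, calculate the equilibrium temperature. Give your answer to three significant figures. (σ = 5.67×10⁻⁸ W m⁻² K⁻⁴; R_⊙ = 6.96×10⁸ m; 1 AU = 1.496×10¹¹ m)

T_eq ≈ 413 K

R_⋆ = 1.30 × 6.96×10⁸ = 9.05×10⁸ m.
d = 0.772 AU = 1.15×10¹¹ m.
L = 4πR_⋆²σT_⋆⁴ = 4π(9.05×10⁸)² × 5.67×10⁻⁸ × (8470)⁴ = 3.00×10²⁷ W.
S = L/(4πd²) = 1.79×10⁴ W m⁻².
Energy balance: absorbed = emitted ⇒ πR²·S(1−A) = 4πR²·σT_eq⁴, so T_eq⁴ = S(1−A)/(4σ).
T_eq = [1.79×10⁴ × 0.37 / (4 × 5.67×10⁻⁸)]^(1/4) = (2.92×10¹⁰)^(1/4) = 413 K.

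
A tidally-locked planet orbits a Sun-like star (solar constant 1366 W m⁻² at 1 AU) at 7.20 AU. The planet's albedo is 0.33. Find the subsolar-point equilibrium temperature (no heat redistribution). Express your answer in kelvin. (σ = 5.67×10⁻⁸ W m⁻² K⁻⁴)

Flux at 7.20 AU: S = 1366/7.20² = 26.4 W m⁻².
At the subsolar point the surface absorbs S(1−A) and emits σT⁴ per unit area — no factor of 4, since only the local patch is in balance.
T = [26.4 × 0.67 / 5.67×10⁻⁸]^(1/4) = (3.11×10⁸)^(1/4) = 133 K.

T_ss ≈ 133 K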